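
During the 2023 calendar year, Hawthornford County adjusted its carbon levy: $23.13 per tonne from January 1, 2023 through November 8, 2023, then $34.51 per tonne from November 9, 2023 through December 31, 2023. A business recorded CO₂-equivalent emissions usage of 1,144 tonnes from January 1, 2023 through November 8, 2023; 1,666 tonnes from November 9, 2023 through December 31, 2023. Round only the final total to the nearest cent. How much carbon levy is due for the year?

$83,954.38

January 1 – November 8, 2023: 1,144 tonnes at $23.13/tonne → $26,460.72
November 9 – December 31, 2023: 1,666 tonnes at $34.51/tonne → $57,493.66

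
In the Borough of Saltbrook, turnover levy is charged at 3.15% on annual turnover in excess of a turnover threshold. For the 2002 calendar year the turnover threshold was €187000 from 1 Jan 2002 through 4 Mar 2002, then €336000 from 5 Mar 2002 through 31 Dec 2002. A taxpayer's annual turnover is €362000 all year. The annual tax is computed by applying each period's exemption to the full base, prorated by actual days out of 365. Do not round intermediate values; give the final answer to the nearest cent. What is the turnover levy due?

1 Jan – 4 Mar 2002: 63 days, exemption €187000 → (€362000 − €187000) × 3.15% × 63/365 = €951.4726
5 Mar – 31 Dec 2002: 302 days, exemption €336000 → (€362000 − €336000) × 3.15% × 302/365 = €677.6384
Total = €1629.1110

€1629.11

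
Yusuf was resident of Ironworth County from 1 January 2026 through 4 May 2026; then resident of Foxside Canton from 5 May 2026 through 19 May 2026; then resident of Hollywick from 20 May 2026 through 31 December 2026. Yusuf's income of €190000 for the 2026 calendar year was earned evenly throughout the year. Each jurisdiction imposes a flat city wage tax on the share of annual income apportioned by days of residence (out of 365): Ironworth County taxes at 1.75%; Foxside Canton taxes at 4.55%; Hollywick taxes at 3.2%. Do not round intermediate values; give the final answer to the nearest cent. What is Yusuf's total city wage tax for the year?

€5249.47

Ironworth County, 1 January – 4 May 2026: 124 days → €190000 × 1.75% × 124/365 = €1129.5890
Foxside Canton, 5 May – 19 May 2026: 15 days → €190000 × 4.55% × 15/365 = €355.2740
Hollywick, 20 May – 31 December 2026: 226 days → €190000 × 3.2% × 226/365 = €3764.6027
Total = €5249.4658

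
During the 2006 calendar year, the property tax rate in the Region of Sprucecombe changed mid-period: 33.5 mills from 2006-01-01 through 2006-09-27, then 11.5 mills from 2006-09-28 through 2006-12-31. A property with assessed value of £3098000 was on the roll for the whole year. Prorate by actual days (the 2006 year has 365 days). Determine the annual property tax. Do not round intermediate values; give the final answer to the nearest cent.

£86043.77

2006-01-01 to 2006-09-27: 270 days at 33.5 mills → £3098000 × 3.35% × 270/365 = £76770.9863
2006-09-28 to 2006-12-31: 95 days at 11.5 mills → £3098000 × 1.15% × 95/365 = £9272.7808
Total = £86043.7671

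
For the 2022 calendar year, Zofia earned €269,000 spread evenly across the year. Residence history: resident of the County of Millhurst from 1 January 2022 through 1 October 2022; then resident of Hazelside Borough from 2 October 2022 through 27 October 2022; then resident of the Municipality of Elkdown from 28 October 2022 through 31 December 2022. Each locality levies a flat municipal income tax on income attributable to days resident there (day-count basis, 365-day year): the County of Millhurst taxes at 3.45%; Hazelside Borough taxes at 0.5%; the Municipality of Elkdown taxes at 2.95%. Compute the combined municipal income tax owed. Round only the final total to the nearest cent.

The County of Millhurst, 1 January – 1 October 2022: 274 days → €269,000 × 3.45% × 274/365 = €6,966.7315
Hazelside Borough, 2 October – 27 October 2022: 26 days → €269,000 × 0.5% × 26/365 = €95.8082
The Municipality of Elkdown, 28 October – 31 December 2022: 65 days → €269,000 × 2.95% × 65/365 = €1,413.1712
Total = €8,475.7110

€8,475.71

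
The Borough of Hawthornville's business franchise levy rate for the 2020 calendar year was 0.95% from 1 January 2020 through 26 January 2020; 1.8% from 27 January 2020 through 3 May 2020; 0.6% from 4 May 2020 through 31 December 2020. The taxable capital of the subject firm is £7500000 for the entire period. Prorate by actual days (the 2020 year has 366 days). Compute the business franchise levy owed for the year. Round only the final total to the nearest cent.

£70963.11

1 January – 26 January 2020: 26 days at 0.95% → £7500000 × 0.95% × 26/366 = £5061.4754
27 January – 3 May 2020: 98 days at 1.8% → £7500000 × 1.8% × 98/366 = £36147.5410
4 May – 31 December 2020: 242 days at 0.6% → £7500000 × 0.6% × 242/366 = £29754.0984
Total = £70963.1148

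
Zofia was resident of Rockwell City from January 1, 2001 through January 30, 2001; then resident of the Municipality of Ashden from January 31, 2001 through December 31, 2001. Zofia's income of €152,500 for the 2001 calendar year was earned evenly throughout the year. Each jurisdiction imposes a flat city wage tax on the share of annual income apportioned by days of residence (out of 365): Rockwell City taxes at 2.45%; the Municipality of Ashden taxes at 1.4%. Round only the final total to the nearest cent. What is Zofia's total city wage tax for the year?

€2,266.61

Rockwell City, January 1 – January 30, 2001: 30 days → €152,500 × 2.45% × 30/365 = €307.0890
The Municipality of Ashden, January 31 – December 31, 2001: 335 days → €152,500 × 1.4% × 335/365 = €1,959.5205
Total = €2,266.6096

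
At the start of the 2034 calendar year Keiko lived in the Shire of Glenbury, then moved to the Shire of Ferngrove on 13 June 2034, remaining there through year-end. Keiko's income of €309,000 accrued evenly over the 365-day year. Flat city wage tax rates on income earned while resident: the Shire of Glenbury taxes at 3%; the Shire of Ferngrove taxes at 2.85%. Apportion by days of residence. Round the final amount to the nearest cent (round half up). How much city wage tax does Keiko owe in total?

The Shire of Glenbury, 1 January – 12 June 2034: 163 days → €309,000 × 3% × 163/365 = €4,139.7534
The Shire of Ferngrove, 13 June – 31 December 2034: 202 days → €309,000 × 2.85% × 202/365 = €4,873.7342
Total = €9,013.4877

€9,013.49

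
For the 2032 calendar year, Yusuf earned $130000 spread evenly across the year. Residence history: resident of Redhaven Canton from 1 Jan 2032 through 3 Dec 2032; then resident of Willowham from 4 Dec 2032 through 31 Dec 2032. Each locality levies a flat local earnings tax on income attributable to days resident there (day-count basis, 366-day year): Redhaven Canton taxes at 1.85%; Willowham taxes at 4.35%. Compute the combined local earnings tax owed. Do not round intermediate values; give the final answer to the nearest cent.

$2653.63

Redhaven Canton, 1 Jan – 3 Dec 2032: 338 days → $130000 × 1.85% × 338/366 = $2221.0109
Willowham, 4 Dec – 31 Dec 2032: 28 days → $130000 × 4.35% × 28/366 = $432.6230
Total = $2653.6339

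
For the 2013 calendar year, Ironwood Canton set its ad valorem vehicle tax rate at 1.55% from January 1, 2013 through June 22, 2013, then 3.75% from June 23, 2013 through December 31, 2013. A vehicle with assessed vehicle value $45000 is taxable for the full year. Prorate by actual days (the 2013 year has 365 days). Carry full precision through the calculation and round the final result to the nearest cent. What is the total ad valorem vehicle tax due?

January 1 – June 22, 2013: 173 days at 1.55% → $45000 × 1.55% × 173/365 = $330.5959
June 23 – December 31, 2013: 192 days at 3.75% → $45000 × 3.75% × 192/365 = $887.6712
Total = $1218.2671

$1218.27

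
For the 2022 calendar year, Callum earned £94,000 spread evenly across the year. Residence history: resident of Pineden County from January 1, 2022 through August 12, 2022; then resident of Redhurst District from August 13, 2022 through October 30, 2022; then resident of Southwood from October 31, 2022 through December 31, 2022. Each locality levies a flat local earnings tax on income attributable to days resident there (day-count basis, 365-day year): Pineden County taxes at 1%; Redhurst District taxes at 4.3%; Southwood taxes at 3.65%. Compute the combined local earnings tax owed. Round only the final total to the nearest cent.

Pineden County, January 1 – August 12, 2022: 224 days → £94,000 × 1% × 224/365 = £576.8767
Redhurst District, August 13 – October 30, 2022: 79 days → £94,000 × 4.3% × 79/365 = £874.8438
Southwood, October 31 – December 31, 2022: 62 days → £94,000 × 3.65% × 62/365 = £582.8000
Total = £2,034.5205

£2,034.52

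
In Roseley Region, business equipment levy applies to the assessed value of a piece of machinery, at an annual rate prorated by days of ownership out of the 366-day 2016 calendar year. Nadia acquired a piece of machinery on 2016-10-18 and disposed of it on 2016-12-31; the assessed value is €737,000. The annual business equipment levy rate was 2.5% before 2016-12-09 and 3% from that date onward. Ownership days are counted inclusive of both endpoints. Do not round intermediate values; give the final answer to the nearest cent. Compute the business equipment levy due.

€4,007.19

2016-10-18 to 2016-12-08: 52 days at 2.5% → €737,000 × 2.5% × 52/366 = €2,617.7596
2016-12-09 to 2016-12-31: 23 days at 3% → €737,000 × 3% × 23/366 = €1,389.4262
Total = €4,007.1858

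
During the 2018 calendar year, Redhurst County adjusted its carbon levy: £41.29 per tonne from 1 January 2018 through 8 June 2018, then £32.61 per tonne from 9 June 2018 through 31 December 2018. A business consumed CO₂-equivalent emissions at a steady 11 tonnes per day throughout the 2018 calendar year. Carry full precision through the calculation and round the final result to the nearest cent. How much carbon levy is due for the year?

1 January – 8 June 2018: 159 days × 11 tonnes/day = 1,749 tonnes at £41.29/tonne → £72,216.21
9 June – 31 December 2018: 206 days × 11 tonnes/day = 2,266 tonnes at £32.61/tonne → £73,894.26

£146,110.47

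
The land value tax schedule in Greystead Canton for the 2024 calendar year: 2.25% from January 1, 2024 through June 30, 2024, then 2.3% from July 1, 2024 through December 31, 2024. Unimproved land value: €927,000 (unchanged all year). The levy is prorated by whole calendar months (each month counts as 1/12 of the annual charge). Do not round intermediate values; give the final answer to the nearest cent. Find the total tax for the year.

€21,089.25

January 1 – June 30, 2024: 6 months at 2.25% → €927,000 × 2.25% × 6/12 = €10,428.7500
July 1 – December 31, 2024: 6 months at 2.3% → €927,000 × 2.3% × 6/12 = €10,660.5000
Total = €21,089.2500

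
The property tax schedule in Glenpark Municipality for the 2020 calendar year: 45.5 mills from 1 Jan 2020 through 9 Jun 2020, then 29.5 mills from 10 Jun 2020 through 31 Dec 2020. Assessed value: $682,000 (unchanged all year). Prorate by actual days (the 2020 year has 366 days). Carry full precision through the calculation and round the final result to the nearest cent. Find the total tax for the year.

$24,919.09

1 Jan – 9 Jun 2020: 161 days at 45.5 mills → $682,000 × 4.55% × 161/366 = $13,650.2486
10 Jun – 31 Dec 2020: 205 days at 29.5 mills → $682,000 × 2.95% × 205/366 = $11,268.8388
Total = $24,919.0874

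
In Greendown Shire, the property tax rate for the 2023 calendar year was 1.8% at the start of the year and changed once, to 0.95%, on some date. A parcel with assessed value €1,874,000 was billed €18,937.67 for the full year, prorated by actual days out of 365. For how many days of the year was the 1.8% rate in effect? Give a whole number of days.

Let d = days at the first rate; then 365 − d days at the second rate.
€1,874,000 × [1.8%·d + 0.95%·(365−d)] / 365 = €18,937.67
Solving gives d = 26, so the new rate took effect on January 27, 2023.

26 days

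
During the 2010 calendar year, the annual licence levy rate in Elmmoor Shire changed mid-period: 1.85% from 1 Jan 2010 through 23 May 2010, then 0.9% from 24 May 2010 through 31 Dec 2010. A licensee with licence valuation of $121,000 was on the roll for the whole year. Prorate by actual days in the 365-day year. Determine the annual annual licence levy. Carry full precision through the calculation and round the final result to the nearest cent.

1 Jan – 23 May 2010: 143 days at 1.85% → $121,000 × 1.85% × 143/365 = $877.0014
24 May – 31 Dec 2010: 222 days at 0.9% → $121,000 × 0.9% × 222/365 = $662.3507
Total = $1,539.3521

$1,539.35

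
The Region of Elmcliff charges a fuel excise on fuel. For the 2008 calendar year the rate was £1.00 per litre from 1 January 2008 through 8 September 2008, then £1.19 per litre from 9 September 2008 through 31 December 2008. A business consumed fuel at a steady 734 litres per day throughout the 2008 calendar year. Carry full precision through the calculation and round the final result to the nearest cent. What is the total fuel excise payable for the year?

£284,542.44

1 January – 8 September 2008: 252 days × 734 litres/day = 184,968 litres at £1.00/litre → £184,968.00
9 September – 31 December 2008: 114 days × 734 litres/day = 83,676 litres at £1.19/litre → £99,574.44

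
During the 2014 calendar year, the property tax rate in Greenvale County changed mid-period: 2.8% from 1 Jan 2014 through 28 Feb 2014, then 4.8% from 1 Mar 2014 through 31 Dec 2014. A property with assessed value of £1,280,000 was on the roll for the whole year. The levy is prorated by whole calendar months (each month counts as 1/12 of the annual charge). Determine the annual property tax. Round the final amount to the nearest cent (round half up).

1 Jan – 28 Feb 2014: 2 months at 2.8% → £1,280,000 × 2.8% × 2/12 = £5,973.3333
1 Mar – 31 Dec 2014: 10 months at 4.8% → £1,280,000 × 4.8% × 10/12 = £51,200.0000
Total = £57,173.3333

£57,173.33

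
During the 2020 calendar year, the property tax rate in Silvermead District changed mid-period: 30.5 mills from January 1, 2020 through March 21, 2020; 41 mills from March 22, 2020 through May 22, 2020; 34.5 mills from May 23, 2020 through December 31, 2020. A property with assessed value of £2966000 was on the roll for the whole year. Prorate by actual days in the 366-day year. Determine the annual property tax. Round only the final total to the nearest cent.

£102967.20

January 1 – March 21, 2020: 81 days at 30.5 mills → £2966000 × 3.05% × 81/366 = £20020.5000
March 22 – May 22, 2020: 62 days at 41 mills → £2966000 × 4.1% × 62/366 = £20599.9235
May 23 – December 31, 2020: 223 days at 34.5 mills → £2966000 × 3.45% × 223/366 = £62346.7787
Total = £102967.2022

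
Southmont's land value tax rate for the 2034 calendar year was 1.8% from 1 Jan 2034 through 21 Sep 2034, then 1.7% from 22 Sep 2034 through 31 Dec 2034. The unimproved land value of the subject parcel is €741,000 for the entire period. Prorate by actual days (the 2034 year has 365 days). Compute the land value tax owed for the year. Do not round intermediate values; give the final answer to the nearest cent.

€13,132.96

1 Jan – 21 Sep 2034: 264 days at 1.8% → €741,000 × 1.8% × 264/365 = €9,647.2110
22 Sep – 31 Dec 2034: 101 days at 1.7% → €741,000 × 1.7% × 101/365 = €3,485.7452
Total = €13,132.9562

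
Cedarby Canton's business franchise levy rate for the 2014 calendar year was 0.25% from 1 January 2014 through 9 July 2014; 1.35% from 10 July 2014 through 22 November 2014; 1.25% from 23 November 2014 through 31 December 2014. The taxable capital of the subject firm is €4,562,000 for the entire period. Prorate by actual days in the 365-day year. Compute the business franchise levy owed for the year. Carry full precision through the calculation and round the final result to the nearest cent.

1 January – 9 July 2014: 190 days at 0.25% → €4,562,000 × 0.25% × 190/365 = €5,936.8493
10 July – 22 November 2014: 136 days at 1.35% → €4,562,000 × 1.35% × 136/365 = €22,947.4849
23 November – 31 December 2014: 39 days at 1.25% → €4,562,000 × 1.25% × 39/365 = €6,093.0822
Total = €34,977.4164

€34,977.42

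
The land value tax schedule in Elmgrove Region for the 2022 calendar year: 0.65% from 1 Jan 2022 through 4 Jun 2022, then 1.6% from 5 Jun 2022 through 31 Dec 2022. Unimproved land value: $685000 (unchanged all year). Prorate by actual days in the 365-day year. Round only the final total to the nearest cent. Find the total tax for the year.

$8196.54

1 Jan – 4 Jun 2022: 155 days at 0.65% → $685000 × 0.65% × 155/365 = $1890.7877
5 Jun – 31 Dec 2022: 210 days at 1.6% → $685000 × 1.6% × 210/365 = $6305.7534
Total = $8196.5411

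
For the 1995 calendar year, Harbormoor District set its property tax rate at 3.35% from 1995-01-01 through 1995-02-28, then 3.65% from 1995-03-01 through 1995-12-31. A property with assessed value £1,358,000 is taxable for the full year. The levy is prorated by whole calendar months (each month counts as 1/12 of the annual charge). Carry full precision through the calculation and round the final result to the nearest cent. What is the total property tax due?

£48,888.00

1995-01-01 to 1995-02-28: 2 months at 3.35% → £1,358,000 × 3.35% × 2/12 = £7,582.1667
1995-03-01 to 1995-12-31: 10 months at 3.65% → £1,358,000 × 3.65% × 10/12 = £41,305.8333
Total = £48,888.0000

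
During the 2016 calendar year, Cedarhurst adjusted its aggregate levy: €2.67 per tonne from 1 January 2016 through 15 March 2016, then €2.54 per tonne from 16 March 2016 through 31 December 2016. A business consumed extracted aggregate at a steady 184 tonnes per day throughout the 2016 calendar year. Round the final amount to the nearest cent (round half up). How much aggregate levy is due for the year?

1 January – 15 March 2016: 75 days × 184 tonnes/day = 13,800 tonnes at €2.67/tonne → €36846.00
16 March – 31 December 2016: 291 days × 184 tonnes/day = 53,544 tonnes at €2.54/tonne → €136001.76

€172847.76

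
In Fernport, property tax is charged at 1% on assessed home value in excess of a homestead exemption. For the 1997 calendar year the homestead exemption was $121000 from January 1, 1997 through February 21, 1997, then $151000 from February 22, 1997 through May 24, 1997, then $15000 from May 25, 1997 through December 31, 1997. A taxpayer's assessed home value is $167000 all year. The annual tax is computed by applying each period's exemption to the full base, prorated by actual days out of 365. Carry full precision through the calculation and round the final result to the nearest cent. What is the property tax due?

January 1 – February 21, 1997: 52 days, exemption $121000 → ($167000 − $121000) × 1% × 52/365 = $65.5342
February 22 – May 24, 1997: 92 days, exemption $151000 → ($167000 − $151000) × 1% × 92/365 = $40.3288
May 25 – December 31, 1997: 221 days, exemption $15000 → ($167000 − $15000) × 1% × 221/365 = $920.3288
Total = $1026.1918

$1026.19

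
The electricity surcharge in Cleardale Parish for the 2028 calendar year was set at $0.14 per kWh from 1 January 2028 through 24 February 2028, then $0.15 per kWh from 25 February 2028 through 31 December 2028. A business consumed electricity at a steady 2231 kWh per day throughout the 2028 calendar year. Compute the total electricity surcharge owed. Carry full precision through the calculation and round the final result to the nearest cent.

$121,254.85

1 January – 24 February 2028: 55 days × 2231 kWh/day = 122,705 kWh at $0.14/kWh → $17,178.70
25 February – 31 December 2028: 311 days × 2231 kWh/day = 693,841 kWh at $0.15/kWh → $104,076.15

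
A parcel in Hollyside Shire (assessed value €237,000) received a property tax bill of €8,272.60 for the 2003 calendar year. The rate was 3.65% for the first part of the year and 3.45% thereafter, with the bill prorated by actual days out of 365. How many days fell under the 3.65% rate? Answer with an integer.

74 days

Let d = days at the first rate; then 365 − d days at the second rate.
€237,000 × [3.65%·d + 3.45%·(365−d)] / 365 = €8,272.60
Solving gives d = 74, so the new rate took effect on March 16, 2003.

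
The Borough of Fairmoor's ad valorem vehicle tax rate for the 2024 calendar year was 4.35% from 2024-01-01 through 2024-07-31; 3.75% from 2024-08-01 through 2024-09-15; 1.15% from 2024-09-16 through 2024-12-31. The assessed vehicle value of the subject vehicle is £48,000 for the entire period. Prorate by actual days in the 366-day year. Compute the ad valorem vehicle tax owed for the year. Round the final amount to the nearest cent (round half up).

2024-01-01 to 2024-07-31: 213 days at 4.35% → £48,000 × 4.35% × 213/366 = £1,215.1475
2024-08-01 to 2024-09-15: 46 days at 3.75% → £48,000 × 3.75% × 46/366 = £226.2295
2024-09-16 to 2024-12-31: 107 days at 1.15% → £48,000 × 1.15% × 107/366 = £161.3770
Total = £1,602.7541

£1,602.75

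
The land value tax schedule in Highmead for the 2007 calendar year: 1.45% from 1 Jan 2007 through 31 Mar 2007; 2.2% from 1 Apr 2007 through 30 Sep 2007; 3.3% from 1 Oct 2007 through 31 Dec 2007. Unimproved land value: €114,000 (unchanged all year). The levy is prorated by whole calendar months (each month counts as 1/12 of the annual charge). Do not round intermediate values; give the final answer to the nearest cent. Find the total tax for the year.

€2,607.75

1 Jan – 31 Mar 2007: 3 months at 1.45% → €114,000 × 1.45% × 3/12 = €413.2500
1 Apr – 30 Sep 2007: 6 months at 2.2% → €114,000 × 2.2% × 6/12 = €1,254.0000
1 Oct – 31 Dec 2007: 3 months at 3.3% → €114,000 × 3.3% × 3/12 = €940.5000
Total = €2,607.7500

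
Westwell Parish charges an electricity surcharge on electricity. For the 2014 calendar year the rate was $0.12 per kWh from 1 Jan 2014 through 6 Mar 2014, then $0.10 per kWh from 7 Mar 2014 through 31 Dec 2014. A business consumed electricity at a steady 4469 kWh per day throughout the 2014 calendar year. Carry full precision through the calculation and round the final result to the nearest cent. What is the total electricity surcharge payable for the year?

1 Jan – 6 Mar 2014: 65 days × 4469 kWh/day = 290,485 kWh at $0.12/kWh → $34,858.20
7 Mar – 31 Dec 2014: 300 days × 4469 kWh/day = 1,340,700 kWh at $0.10/kWh → $134,070.00

$168,928.20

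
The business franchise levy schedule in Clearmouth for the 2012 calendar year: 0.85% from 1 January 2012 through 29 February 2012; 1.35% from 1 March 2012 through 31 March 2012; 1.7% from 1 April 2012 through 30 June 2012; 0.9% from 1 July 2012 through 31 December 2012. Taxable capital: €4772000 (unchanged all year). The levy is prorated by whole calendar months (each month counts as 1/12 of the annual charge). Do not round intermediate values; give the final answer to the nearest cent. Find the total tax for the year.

€53883.83

1 January – 29 February 2012: 2 months at 0.85% → €4772000 × 0.85% × 2/12 = €6760.3333
1 March – 31 March 2012: 1 month at 1.35% → €4772000 × 1.35% × 1/12 = €5368.5000
1 April – 30 June 2012: 3 months at 1.7% → €4772000 × 1.7% × 3/12 = €20281.0000
1 July – 31 December 2012: 6 months at 0.9% → €4772000 × 0.9% × 6/12 = €21474.0000
Total = €53883.8333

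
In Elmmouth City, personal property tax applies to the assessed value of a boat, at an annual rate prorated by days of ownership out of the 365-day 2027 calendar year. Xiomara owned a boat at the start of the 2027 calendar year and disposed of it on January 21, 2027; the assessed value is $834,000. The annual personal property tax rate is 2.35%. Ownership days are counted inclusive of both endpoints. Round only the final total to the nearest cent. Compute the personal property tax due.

Days held (January 1 – January 21, 2027): 21 out of 365
Tax = $834,000 × 2.35% × 21/365 = $1,127.6137

$1,127.61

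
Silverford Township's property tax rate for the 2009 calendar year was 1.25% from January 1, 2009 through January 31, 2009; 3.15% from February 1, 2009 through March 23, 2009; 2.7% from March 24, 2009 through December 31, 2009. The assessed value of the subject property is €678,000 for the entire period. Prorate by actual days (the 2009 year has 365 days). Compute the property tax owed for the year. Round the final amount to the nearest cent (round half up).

January 1 – January 31, 2009: 31 days at 1.25% → €678,000 × 1.25% × 31/365 = €719.7945
February 1 – March 23, 2009: 51 days at 3.15% → €678,000 × 3.15% × 51/365 = €2,984.1288
March 24 – December 31, 2009: 283 days at 2.7% → €678,000 × 2.7% × 283/365 = €14,193.4192
Total = €17,897.3425

€17,897.34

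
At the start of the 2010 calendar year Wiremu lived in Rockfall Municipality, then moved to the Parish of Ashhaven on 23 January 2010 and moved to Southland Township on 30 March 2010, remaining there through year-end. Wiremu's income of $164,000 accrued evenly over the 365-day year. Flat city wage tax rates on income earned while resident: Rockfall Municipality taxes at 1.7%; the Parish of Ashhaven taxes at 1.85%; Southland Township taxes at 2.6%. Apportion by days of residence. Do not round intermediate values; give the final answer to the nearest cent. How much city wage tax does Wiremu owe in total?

Rockfall Municipality, 1 January – 22 January 2010: 22 days → $164,000 × 1.7% × 22/365 = $168.0438
The Parish of Ashhaven, 23 January – 29 March 2010: 66 days → $164,000 × 1.85% × 66/365 = $548.6137
Southland Township, 30 March – 31 December 2010: 277 days → $164,000 × 2.6% × 277/365 = $3,235.9671
Total = $3,952.6247

$3,952.62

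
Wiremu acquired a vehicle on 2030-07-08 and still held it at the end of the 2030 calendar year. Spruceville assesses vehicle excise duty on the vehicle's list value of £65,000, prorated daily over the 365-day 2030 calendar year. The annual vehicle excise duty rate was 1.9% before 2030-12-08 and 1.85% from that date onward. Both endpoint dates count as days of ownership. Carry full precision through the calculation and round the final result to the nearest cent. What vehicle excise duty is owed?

2030-07-08 to 2030-12-07: 153 days at 1.9% → £65,000 × 1.9% × 153/365 = £517.6849
2030-12-08 to 2030-12-31: 24 days at 1.85% → £65,000 × 1.85% × 24/365 = £79.0685
Total = £596.7534

£596.75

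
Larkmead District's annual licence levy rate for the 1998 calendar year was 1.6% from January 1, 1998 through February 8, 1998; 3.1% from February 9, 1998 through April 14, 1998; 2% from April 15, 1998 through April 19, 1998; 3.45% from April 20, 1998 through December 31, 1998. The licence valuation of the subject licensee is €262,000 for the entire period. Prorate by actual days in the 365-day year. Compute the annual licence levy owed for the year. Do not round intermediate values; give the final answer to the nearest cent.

€8,305.76

January 1 – February 8, 1998: 39 days at 1.6% → €262,000 × 1.6% × 39/365 = €447.9123
February 9 – April 14, 1998: 65 days at 3.1% → €262,000 × 3.1% × 65/365 = €1,446.3836
April 15 – April 19, 1998: 5 days at 2% → €262,000 × 2% × 5/365 = €71.7808
April 20 – December 31, 1998: 256 days at 3.45% → €262,000 × 3.45% × 256/365 = €6,339.6822
Total = €8,305.7589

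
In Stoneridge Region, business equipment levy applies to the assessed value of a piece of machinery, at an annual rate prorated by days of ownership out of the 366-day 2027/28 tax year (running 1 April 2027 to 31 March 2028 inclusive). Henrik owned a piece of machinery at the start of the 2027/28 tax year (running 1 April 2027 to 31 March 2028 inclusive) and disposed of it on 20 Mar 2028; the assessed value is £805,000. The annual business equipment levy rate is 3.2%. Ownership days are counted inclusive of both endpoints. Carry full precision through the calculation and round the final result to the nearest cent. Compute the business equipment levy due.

£24,985.79

Days held (1 Apr 2027 – 20 Mar 2028): 355 out of 366
Tax = £805,000 × 3.2% × 355/366 = £24,985.7923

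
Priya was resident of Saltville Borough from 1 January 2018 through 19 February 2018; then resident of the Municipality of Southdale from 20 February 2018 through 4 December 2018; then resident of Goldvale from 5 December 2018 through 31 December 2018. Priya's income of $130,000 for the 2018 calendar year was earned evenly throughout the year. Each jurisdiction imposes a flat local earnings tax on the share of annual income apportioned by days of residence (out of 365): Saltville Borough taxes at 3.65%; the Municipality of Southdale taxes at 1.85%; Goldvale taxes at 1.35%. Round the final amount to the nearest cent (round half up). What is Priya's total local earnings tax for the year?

Saltville Borough, 1 January – 19 February 2018: 50 days → $130,000 × 3.65% × 50/365 = $650.0000
The Municipality of Southdale, 20 February – 4 December 2018: 288 days → $130,000 × 1.85% × 288/365 = $1,897.6438
Goldvale, 5 December – 31 December 2018: 27 days → $130,000 × 1.35% × 27/365 = $129.8219
Total = $2,677.4658

$2,677.47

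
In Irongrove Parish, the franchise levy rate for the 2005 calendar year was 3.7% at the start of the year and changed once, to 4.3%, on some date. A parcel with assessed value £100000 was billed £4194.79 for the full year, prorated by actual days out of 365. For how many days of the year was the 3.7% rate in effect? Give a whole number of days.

Let d = days at the first rate; then 365 − d days at the second rate.
£100000 × [3.7%·d + 4.3%·(365−d)] / 365 = £4194.79
Solving gives d = 64, so the new rate took effect on 6 Mar 2005.

64 days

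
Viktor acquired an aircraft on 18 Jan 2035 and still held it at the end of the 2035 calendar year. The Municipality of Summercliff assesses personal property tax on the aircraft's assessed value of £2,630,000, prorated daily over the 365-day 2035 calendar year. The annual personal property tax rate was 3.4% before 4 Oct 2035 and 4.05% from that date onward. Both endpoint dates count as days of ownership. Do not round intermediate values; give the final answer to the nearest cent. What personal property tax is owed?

18 Jan – 3 Oct 2035: 259 days at 3.4% → £2,630,000 × 3.4% × 259/365 = £63,451.4521
4 Oct – 31 Dec 2035: 89 days at 4.05% → £2,630,000 × 4.05% × 89/365 = £25,972.1507
Total = £89,423.6027

£89,423.60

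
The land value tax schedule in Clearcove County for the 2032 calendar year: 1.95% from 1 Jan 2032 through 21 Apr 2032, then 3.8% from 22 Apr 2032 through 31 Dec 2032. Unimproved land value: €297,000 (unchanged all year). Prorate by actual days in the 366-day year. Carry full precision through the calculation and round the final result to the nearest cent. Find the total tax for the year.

€9,604.62

1 Jan – 21 Apr 2032: 112 days at 1.95% → €297,000 × 1.95% × 112/366 = €1,772.2623
22 Apr – 31 Dec 2032: 254 days at 3.8% → €297,000 × 3.8% × 254/366 = €7,832.3607
Total = €9,604.6230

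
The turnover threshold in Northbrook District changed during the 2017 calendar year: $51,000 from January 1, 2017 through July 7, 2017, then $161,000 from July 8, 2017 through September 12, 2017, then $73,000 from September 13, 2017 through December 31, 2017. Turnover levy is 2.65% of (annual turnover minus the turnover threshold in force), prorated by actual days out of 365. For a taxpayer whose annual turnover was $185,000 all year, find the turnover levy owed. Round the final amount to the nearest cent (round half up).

$2,840.22

January 1 – July 7, 2017: 188 days, exemption $51,000 → ($185,000 − $51,000) × 2.65% × 188/365 = $1,829.0082
July 8 – September 12, 2017: 67 days, exemption $161,000 → ($185,000 − $161,000) × 2.65% × 67/365 = $116.7452
September 13 – December 31, 2017: 110 days, exemption $73,000 → ($185,000 − $73,000) × 2.65% × 110/365 = $894.4658
Total = $2,840.2192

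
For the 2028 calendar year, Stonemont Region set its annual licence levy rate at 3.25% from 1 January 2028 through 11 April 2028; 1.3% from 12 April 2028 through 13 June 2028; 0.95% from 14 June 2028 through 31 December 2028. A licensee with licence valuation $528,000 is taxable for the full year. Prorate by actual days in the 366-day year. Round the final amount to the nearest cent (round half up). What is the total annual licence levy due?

$8,718.49

1 January – 11 April 2028: 102 days at 3.25% → $528,000 × 3.25% × 102/366 = $4,782.2951
12 April – 13 June 2028: 63 days at 1.3% → $528,000 × 1.3% × 63/366 = $1,181.5082
14 June – 31 December 2028: 201 days at 0.95% → $528,000 × 0.95% × 201/366 = $2,754.6885
Total = $8,718.4918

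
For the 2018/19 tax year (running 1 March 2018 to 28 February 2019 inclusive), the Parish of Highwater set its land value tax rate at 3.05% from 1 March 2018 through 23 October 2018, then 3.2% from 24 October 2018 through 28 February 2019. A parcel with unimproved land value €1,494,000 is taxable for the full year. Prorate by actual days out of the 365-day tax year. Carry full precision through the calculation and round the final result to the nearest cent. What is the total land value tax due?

1 March – 23 October 2018: 237 days at 3.05% → €1,494,000 × 3.05% × 237/365 = €29,587.3397
24 October 2018 – 28 February 2019: 128 days at 3.2% → €1,494,000 × 3.2% × 128/365 = €16,765.5452
Total = €46,352.8849

€46,352.88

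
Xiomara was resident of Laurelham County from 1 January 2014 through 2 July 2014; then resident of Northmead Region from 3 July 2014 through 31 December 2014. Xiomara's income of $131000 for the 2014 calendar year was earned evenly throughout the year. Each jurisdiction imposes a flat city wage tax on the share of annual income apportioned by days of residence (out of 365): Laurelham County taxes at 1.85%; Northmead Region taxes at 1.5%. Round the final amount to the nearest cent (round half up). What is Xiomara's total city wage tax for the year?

Laurelham County, 1 January – 2 July 2014: 183 days → $131000 × 1.85% × 183/365 = $1215.0699
Northmead Region, 3 July – 31 December 2014: 182 days → $131000 × 1.5% × 182/365 = $979.8082
Total = $2194.8781

$2194.88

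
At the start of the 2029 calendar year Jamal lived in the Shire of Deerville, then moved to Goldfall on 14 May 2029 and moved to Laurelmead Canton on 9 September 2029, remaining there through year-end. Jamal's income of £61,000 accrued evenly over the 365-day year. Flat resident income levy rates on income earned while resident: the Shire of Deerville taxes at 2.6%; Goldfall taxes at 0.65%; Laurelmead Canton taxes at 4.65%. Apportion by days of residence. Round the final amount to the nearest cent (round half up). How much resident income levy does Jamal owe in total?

£1,592.02

The Shire of Deerville, 1 January – 13 May 2029: 133 days → £61,000 × 2.6% × 133/365 = £577.9123
Goldfall, 14 May – 8 September 2029: 118 days → £61,000 × 0.65% × 118/365 = £128.1836
Laurelmead Canton, 9 September – 31 December 2029: 114 days → £61,000 × 4.65% × 114/365 = £885.9205
Total = £1,592.0164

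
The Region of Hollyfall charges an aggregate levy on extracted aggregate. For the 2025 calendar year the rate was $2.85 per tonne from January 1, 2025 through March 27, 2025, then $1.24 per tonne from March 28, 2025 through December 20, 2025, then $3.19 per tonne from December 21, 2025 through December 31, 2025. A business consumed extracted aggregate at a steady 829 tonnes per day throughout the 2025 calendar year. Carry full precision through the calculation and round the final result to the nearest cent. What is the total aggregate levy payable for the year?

$507,770.79

January 1 – March 27, 2025: 86 days × 829 tonnes/day = 71,294 tonnes at $2.85/tonne → $203,187.90
March 28 – December 20, 2025: 268 days × 829 tonnes/day = 222,172 tonnes at $1.24/tonne → $275,493.28
December 21 – December 31, 2025: 11 days × 829 tonnes/day = 9,119 tonnes at $3.19/tonne → $29,089.61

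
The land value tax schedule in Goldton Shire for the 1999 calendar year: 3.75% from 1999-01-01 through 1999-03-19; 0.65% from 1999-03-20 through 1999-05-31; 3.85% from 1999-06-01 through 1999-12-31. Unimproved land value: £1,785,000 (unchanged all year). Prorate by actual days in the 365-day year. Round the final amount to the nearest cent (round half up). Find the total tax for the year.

£56,917.05

1999-01-01 to 1999-03-19: 78 days at 3.75% → £1,785,000 × 3.75% × 78/365 = £14,304.4521
1999-03-20 to 1999-05-31: 73 days at 0.65% → £1,785,000 × 0.65% × 73/365 = £2,320.5000
1999-06-01 to 1999-12-31: 214 days at 3.85% → £1,785,000 × 3.85% × 214/365 = £40,292.0959
Total = £56,917.0479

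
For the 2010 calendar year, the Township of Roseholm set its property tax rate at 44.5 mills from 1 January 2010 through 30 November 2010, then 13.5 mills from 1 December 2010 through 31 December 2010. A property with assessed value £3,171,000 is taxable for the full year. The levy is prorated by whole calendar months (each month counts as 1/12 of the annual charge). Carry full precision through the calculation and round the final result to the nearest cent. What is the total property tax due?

1 January – 30 November 2010: 11 months at 44.5 mills → £3,171,000 × 4.45% × 11/12 = £129,350.3750
1 December – 31 December 2010: 1 month at 13.5 mills → £3,171,000 × 1.35% × 1/12 = £3,567.3750
Total = £132,917.7500

£132,917.75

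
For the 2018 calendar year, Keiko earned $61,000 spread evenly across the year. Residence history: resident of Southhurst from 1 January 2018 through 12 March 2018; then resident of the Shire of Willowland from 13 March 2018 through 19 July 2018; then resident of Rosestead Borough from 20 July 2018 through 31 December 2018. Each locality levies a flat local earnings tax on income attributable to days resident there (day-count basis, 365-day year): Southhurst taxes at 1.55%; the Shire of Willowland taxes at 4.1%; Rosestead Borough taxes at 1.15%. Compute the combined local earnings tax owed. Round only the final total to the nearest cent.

Southhurst, 1 January – 12 March 2018: 71 days → $61,000 × 1.55% × 71/365 = $183.9192
The Shire of Willowland, 13 March – 19 July 2018: 129 days → $61,000 × 4.1% × 129/365 = $883.9151
Rosestead Borough, 20 July – 31 December 2018: 165 days → $61,000 × 1.15% × 165/365 = $317.1164
Total = $1,384.9507

$1,384.95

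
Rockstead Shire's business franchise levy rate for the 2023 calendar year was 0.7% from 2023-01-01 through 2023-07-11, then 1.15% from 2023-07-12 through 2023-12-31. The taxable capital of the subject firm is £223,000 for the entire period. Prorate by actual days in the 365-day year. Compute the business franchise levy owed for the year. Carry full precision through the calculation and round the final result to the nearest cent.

£2,036.63

2023-01-01 to 2023-07-11: 192 days at 0.7% → £223,000 × 0.7% × 192/365 = £821.1288
2023-07-12 to 2023-12-31: 173 days at 1.15% → £223,000 × 1.15% × 173/365 = £1,215.5027
Total = £2,036.6315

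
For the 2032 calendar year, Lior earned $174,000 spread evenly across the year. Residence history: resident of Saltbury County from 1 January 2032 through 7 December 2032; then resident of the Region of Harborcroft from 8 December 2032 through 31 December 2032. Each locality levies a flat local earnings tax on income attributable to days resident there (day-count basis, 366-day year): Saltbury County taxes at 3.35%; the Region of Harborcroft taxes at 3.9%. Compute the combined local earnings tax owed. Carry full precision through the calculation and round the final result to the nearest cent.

$5,891.75

Saltbury County, 1 January – 7 December 2032: 342 days → $174,000 × 3.35% × 342/366 = $5,446.7705
The Region of Harborcroft, 8 December – 31 December 2032: 24 days → $174,000 × 3.9% × 24/366 = $444.9836
Total = $5,891.7541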